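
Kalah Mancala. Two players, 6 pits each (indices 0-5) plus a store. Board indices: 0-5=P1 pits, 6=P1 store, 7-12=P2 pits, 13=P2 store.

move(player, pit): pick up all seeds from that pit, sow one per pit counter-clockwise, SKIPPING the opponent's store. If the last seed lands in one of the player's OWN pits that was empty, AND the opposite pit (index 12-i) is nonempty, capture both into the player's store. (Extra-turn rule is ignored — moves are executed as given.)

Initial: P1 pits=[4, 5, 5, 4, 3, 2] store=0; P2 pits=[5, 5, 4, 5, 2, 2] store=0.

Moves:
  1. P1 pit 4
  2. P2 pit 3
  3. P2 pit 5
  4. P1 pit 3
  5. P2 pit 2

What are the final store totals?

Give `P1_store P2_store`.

Answer: 2 3

Derivation:
Move 1: P1 pit4 -> P1=[4,5,5,4,0,3](1) P2=[6,5,4,5,2,2](0)
Move 2: P2 pit3 -> P1=[5,6,5,4,0,3](1) P2=[6,5,4,0,3,3](1)
Move 3: P2 pit5 -> P1=[6,7,5,4,0,3](1) P2=[6,5,4,0,3,0](2)
Move 4: P1 pit3 -> P1=[6,7,5,0,1,4](2) P2=[7,5,4,0,3,0](2)
Move 5: P2 pit2 -> P1=[6,7,5,0,1,4](2) P2=[7,5,0,1,4,1](3)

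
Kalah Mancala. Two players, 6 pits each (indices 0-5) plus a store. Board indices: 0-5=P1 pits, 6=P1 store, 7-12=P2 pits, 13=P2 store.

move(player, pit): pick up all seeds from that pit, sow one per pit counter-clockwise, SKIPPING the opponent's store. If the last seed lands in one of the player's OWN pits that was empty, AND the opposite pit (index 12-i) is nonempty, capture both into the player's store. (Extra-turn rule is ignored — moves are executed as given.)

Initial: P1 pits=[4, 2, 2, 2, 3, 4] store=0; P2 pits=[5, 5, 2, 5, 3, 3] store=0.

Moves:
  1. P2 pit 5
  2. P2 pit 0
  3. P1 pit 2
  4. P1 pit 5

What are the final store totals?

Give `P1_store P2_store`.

Answer: 1 7

Derivation:
Move 1: P2 pit5 -> P1=[5,3,2,2,3,4](0) P2=[5,5,2,5,3,0](1)
Move 2: P2 pit0 -> P1=[0,3,2,2,3,4](0) P2=[0,6,3,6,4,0](7)
Move 3: P1 pit2 -> P1=[0,3,0,3,4,4](0) P2=[0,6,3,6,4,0](7)
Move 4: P1 pit5 -> P1=[0,3,0,3,4,0](1) P2=[1,7,4,6,4,0](7)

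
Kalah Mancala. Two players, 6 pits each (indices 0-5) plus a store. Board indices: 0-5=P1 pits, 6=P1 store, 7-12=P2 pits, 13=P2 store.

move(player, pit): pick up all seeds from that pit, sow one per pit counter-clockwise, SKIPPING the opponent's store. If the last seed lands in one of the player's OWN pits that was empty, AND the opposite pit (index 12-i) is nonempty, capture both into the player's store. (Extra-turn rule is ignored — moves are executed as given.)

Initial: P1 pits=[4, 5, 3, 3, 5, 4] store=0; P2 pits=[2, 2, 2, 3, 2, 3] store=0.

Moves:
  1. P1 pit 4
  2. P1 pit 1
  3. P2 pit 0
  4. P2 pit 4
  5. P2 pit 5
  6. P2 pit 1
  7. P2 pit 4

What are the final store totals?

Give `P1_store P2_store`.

Answer: 2 8

Derivation:
Move 1: P1 pit4 -> P1=[4,5,3,3,0,5](1) P2=[3,3,3,3,2,3](0)
Move 2: P1 pit1 -> P1=[4,0,4,4,1,6](2) P2=[3,3,3,3,2,3](0)
Move 3: P2 pit0 -> P1=[4,0,4,4,1,6](2) P2=[0,4,4,4,2,3](0)
Move 4: P2 pit4 -> P1=[4,0,4,4,1,6](2) P2=[0,4,4,4,0,4](1)
Move 5: P2 pit5 -> P1=[5,1,5,4,1,6](2) P2=[0,4,4,4,0,0](2)
Move 6: P2 pit1 -> P1=[0,1,5,4,1,6](2) P2=[0,0,5,5,1,0](8)
Move 7: P2 pit4 -> P1=[0,1,5,4,1,6](2) P2=[0,0,5,5,0,1](8)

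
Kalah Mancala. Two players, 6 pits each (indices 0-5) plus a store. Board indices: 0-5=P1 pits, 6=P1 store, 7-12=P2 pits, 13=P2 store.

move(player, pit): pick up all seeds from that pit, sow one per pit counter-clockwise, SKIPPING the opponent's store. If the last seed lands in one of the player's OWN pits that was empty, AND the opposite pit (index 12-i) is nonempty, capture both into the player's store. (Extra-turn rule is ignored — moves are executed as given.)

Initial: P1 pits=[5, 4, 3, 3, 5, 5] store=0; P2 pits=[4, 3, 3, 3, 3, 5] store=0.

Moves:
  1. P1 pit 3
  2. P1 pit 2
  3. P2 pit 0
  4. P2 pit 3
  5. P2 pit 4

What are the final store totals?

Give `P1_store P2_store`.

Move 1: P1 pit3 -> P1=[5,4,3,0,6,6](1) P2=[4,3,3,3,3,5](0)
Move 2: P1 pit2 -> P1=[5,4,0,1,7,7](1) P2=[4,3,3,3,3,5](0)
Move 3: P2 pit0 -> P1=[5,4,0,1,7,7](1) P2=[0,4,4,4,4,5](0)
Move 4: P2 pit3 -> P1=[6,4,0,1,7,7](1) P2=[0,4,4,0,5,6](1)
Move 5: P2 pit4 -> P1=[7,5,1,1,7,7](1) P2=[0,4,4,0,0,7](2)

Answer: 1 2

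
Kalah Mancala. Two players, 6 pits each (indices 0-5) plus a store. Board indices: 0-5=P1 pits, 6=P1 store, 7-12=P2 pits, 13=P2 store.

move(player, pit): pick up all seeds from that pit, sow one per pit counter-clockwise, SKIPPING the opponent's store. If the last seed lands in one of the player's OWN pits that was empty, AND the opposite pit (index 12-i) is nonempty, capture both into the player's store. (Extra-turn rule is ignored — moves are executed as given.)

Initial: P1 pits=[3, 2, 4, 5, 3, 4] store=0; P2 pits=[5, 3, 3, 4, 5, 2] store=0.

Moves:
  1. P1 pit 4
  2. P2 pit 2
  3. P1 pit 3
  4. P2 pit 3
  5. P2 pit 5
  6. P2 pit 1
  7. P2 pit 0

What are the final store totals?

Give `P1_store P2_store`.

Answer: 2 9

Derivation:
Move 1: P1 pit4 -> P1=[3,2,4,5,0,5](1) P2=[6,3,3,4,5,2](0)
Move 2: P2 pit2 -> P1=[3,2,4,5,0,5](1) P2=[6,3,0,5,6,3](0)
Move 3: P1 pit3 -> P1=[3,2,4,0,1,6](2) P2=[7,4,0,5,6,3](0)
Move 4: P2 pit3 -> P1=[4,3,4,0,1,6](2) P2=[7,4,0,0,7,4](1)
Move 5: P2 pit5 -> P1=[5,4,5,0,1,6](2) P2=[7,4,0,0,7,0](2)
Move 6: P2 pit1 -> P1=[0,4,5,0,1,6](2) P2=[7,0,1,1,8,0](8)
Move 7: P2 pit0 -> P1=[1,4,5,0,1,6](2) P2=[0,1,2,2,9,1](9)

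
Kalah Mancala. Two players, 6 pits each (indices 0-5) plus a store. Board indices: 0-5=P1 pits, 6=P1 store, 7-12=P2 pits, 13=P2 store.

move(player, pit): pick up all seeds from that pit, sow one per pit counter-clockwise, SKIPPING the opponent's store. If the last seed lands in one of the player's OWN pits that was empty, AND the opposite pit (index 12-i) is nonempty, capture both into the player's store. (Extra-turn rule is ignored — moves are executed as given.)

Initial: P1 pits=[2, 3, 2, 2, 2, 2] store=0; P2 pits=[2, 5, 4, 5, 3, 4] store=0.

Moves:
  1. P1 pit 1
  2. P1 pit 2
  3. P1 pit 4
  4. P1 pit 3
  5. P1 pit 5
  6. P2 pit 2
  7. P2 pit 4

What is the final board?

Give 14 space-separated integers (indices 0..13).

Answer: 4 1 0 0 1 0 3 5 7 0 7 0 6 2

Derivation:
Move 1: P1 pit1 -> P1=[2,0,3,3,3,2](0) P2=[2,5,4,5,3,4](0)
Move 2: P1 pit2 -> P1=[2,0,0,4,4,3](0) P2=[2,5,4,5,3,4](0)
Move 3: P1 pit4 -> P1=[2,0,0,4,0,4](1) P2=[3,6,4,5,3,4](0)
Move 4: P1 pit3 -> P1=[2,0,0,0,1,5](2) P2=[4,6,4,5,3,4](0)
Move 5: P1 pit5 -> P1=[2,0,0,0,1,0](3) P2=[5,7,5,6,3,4](0)
Move 6: P2 pit2 -> P1=[3,0,0,0,1,0](3) P2=[5,7,0,7,4,5](1)
Move 7: P2 pit4 -> P1=[4,1,0,0,1,0](3) P2=[5,7,0,7,0,6](2)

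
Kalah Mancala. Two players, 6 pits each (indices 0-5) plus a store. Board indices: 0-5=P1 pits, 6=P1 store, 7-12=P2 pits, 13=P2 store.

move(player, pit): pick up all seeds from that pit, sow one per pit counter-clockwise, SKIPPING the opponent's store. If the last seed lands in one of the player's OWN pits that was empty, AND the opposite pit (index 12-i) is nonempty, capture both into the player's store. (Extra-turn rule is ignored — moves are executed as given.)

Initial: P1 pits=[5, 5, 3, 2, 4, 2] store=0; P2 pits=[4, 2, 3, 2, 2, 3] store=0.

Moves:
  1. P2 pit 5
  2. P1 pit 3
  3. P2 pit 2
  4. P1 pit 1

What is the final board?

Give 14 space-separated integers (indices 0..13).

Move 1: P2 pit5 -> P1=[6,6,3,2,4,2](0) P2=[4,2,3,2,2,0](1)
Move 2: P1 pit3 -> P1=[6,6,3,0,5,3](0) P2=[4,2,3,2,2,0](1)
Move 3: P2 pit2 -> P1=[0,6,3,0,5,3](0) P2=[4,2,0,3,3,0](8)
Move 4: P1 pit1 -> P1=[0,0,4,1,6,4](1) P2=[5,2,0,3,3,0](8)

Answer: 0 0 4 1 6 4 1 5 2 0 3 3 0 8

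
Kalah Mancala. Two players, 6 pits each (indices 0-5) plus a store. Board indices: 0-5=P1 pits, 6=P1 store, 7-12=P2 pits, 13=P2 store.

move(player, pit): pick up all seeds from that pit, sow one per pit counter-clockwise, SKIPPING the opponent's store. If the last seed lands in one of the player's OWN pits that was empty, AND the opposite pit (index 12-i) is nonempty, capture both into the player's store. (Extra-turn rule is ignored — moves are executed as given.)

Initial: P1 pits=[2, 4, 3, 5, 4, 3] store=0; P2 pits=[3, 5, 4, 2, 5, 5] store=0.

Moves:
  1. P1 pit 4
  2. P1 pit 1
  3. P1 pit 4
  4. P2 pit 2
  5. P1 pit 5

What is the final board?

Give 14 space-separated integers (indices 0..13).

Answer: 2 0 4 6 0 0 2 5 7 1 4 7 6 1

Derivation:
Move 1: P1 pit4 -> P1=[2,4,3,5,0,4](1) P2=[4,6,4,2,5,5](0)
Move 2: P1 pit1 -> P1=[2,0,4,6,1,5](1) P2=[4,6,4,2,5,5](0)
Move 3: P1 pit4 -> P1=[2,0,4,6,0,6](1) P2=[4,6,4,2,5,5](0)
Move 4: P2 pit2 -> P1=[2,0,4,6,0,6](1) P2=[4,6,0,3,6,6](1)
Move 5: P1 pit5 -> P1=[2,0,4,6,0,0](2) P2=[5,7,1,4,7,6](1)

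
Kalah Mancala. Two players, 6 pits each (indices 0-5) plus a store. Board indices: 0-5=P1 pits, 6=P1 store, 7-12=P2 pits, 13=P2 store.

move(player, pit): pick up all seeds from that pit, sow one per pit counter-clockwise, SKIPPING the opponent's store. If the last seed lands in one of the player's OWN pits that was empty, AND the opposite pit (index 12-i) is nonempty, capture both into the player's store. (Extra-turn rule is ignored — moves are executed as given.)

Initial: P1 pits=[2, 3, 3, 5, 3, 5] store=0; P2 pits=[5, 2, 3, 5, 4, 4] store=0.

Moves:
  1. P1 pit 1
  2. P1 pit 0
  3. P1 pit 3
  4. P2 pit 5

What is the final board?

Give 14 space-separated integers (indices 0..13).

Move 1: P1 pit1 -> P1=[2,0,4,6,4,5](0) P2=[5,2,3,5,4,4](0)
Move 2: P1 pit0 -> P1=[0,1,5,6,4,5](0) P2=[5,2,3,5,4,4](0)
Move 3: P1 pit3 -> P1=[0,1,5,0,5,6](1) P2=[6,3,4,5,4,4](0)
Move 4: P2 pit5 -> P1=[1,2,6,0,5,6](1) P2=[6,3,4,5,4,0](1)

Answer: 1 2 6 0 5 6 1 6 3 4 5 4 0 1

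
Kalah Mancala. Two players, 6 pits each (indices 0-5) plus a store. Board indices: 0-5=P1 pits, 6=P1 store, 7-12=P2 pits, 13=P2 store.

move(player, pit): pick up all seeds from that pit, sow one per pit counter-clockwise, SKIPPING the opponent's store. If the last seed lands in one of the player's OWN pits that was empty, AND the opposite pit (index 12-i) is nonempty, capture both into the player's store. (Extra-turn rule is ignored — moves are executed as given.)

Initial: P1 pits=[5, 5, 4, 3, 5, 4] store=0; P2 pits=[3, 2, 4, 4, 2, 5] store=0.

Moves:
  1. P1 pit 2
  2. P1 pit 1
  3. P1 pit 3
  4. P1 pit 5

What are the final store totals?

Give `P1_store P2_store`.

Answer: 4 0

Derivation:
Move 1: P1 pit2 -> P1=[5,5,0,4,6,5](1) P2=[3,2,4,4,2,5](0)
Move 2: P1 pit1 -> P1=[5,0,1,5,7,6](2) P2=[3,2,4,4,2,5](0)
Move 3: P1 pit3 -> P1=[5,0,1,0,8,7](3) P2=[4,3,4,4,2,5](0)
Move 4: P1 pit5 -> P1=[5,0,1,0,8,0](4) P2=[5,4,5,5,3,6](0)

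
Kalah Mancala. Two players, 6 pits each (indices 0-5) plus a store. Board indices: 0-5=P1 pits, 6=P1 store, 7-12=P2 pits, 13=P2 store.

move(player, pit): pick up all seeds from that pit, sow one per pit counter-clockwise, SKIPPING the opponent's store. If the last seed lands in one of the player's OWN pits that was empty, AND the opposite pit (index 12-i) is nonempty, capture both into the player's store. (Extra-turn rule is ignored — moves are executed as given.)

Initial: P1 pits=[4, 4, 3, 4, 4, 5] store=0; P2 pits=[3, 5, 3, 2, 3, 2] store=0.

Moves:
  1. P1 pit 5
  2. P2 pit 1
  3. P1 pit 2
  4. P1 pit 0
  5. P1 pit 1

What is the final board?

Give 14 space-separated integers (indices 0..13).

Move 1: P1 pit5 -> P1=[4,4,3,4,4,0](1) P2=[4,6,4,3,3,2](0)
Move 2: P2 pit1 -> P1=[5,4,3,4,4,0](1) P2=[4,0,5,4,4,3](1)
Move 3: P1 pit2 -> P1=[5,4,0,5,5,0](6) P2=[0,0,5,4,4,3](1)
Move 4: P1 pit0 -> P1=[0,5,1,6,6,1](6) P2=[0,0,5,4,4,3](1)
Move 5: P1 pit1 -> P1=[0,0,2,7,7,2](7) P2=[0,0,5,4,4,3](1)

Answer: 0 0 2 7 7 2 7 0 0 5 4 4 3 1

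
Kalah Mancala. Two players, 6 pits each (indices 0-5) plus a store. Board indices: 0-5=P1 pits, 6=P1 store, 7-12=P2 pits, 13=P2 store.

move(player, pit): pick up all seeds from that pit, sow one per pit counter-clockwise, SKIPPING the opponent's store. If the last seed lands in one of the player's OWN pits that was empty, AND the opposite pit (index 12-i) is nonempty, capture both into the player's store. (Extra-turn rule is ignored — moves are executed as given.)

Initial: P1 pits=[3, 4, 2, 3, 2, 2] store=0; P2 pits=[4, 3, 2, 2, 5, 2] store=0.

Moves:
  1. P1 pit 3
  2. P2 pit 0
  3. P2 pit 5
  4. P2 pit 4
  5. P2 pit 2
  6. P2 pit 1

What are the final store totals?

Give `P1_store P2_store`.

Move 1: P1 pit3 -> P1=[3,4,2,0,3,3](1) P2=[4,3,2,2,5,2](0)
Move 2: P2 pit0 -> P1=[3,4,2,0,3,3](1) P2=[0,4,3,3,6,2](0)
Move 3: P2 pit5 -> P1=[4,4,2,0,3,3](1) P2=[0,4,3,3,6,0](1)
Move 4: P2 pit4 -> P1=[5,5,3,1,3,3](1) P2=[0,4,3,3,0,1](2)
Move 5: P2 pit2 -> P1=[5,5,3,1,3,3](1) P2=[0,4,0,4,1,2](2)
Move 6: P2 pit1 -> P1=[5,5,3,1,3,3](1) P2=[0,0,1,5,2,3](2)

Answer: 1 2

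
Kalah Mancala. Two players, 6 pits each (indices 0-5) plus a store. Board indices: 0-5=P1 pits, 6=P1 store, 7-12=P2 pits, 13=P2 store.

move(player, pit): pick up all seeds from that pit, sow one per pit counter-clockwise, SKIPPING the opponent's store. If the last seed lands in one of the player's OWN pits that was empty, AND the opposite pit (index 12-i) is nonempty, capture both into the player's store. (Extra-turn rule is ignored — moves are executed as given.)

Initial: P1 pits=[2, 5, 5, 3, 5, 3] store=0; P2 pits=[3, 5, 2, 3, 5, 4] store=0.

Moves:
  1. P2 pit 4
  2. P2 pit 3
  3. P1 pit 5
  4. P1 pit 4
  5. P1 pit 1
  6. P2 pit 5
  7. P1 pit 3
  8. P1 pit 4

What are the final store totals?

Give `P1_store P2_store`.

Move 1: P2 pit4 -> P1=[3,6,6,3,5,3](0) P2=[3,5,2,3,0,5](1)
Move 2: P2 pit3 -> P1=[3,6,6,3,5,3](0) P2=[3,5,2,0,1,6](2)
Move 3: P1 pit5 -> P1=[3,6,6,3,5,0](1) P2=[4,6,2,0,1,6](2)
Move 4: P1 pit4 -> P1=[3,6,6,3,0,1](2) P2=[5,7,3,0,1,6](2)
Move 5: P1 pit1 -> P1=[3,0,7,4,1,2](3) P2=[6,7,3,0,1,6](2)
Move 6: P2 pit5 -> P1=[4,1,8,5,2,2](3) P2=[6,7,3,0,1,0](3)
Move 7: P1 pit3 -> P1=[4,1,8,0,3,3](4) P2=[7,8,3,0,1,0](3)
Move 8: P1 pit4 -> P1=[4,1,8,0,0,4](5) P2=[8,8,3,0,1,0](3)

Answer: 5 3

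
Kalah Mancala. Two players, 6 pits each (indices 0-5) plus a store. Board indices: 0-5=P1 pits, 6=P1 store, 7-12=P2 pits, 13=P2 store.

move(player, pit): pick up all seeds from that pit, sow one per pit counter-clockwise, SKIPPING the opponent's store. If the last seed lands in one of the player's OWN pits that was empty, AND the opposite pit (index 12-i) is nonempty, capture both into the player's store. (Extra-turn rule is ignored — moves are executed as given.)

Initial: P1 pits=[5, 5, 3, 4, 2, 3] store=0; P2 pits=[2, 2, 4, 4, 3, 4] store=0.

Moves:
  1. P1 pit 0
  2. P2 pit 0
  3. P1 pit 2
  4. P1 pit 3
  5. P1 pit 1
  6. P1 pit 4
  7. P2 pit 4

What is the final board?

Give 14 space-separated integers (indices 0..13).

Answer: 1 0 1 1 0 8 4 3 5 7 5 0 5 1

Derivation:
Move 1: P1 pit0 -> P1=[0,6,4,5,3,4](0) P2=[2,2,4,4,3,4](0)
Move 2: P2 pit0 -> P1=[0,6,4,5,3,4](0) P2=[0,3,5,4,3,4](0)
Move 3: P1 pit2 -> P1=[0,6,0,6,4,5](1) P2=[0,3,5,4,3,4](0)
Move 4: P1 pit3 -> P1=[0,6,0,0,5,6](2) P2=[1,4,6,4,3,4](0)
Move 5: P1 pit1 -> P1=[0,0,1,1,6,7](3) P2=[2,4,6,4,3,4](0)
Move 6: P1 pit4 -> P1=[0,0,1,1,0,8](4) P2=[3,5,7,5,3,4](0)
Move 7: P2 pit4 -> P1=[1,0,1,1,0,8](4) P2=[3,5,7,5,0,5](1)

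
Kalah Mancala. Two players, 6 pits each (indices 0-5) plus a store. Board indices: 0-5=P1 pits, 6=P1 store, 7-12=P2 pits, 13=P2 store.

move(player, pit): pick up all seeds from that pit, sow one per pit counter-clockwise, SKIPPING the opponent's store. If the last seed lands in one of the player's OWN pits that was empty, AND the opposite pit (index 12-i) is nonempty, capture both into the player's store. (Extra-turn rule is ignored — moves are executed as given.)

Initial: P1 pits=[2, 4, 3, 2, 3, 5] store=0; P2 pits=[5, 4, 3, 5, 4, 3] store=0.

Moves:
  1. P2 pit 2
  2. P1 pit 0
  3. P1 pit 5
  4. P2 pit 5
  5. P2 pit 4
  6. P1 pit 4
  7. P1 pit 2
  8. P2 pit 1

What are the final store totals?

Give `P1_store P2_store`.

Move 1: P2 pit2 -> P1=[2,4,3,2,3,5](0) P2=[5,4,0,6,5,4](0)
Move 2: P1 pit0 -> P1=[0,5,4,2,3,5](0) P2=[5,4,0,6,5,4](0)
Move 3: P1 pit5 -> P1=[0,5,4,2,3,0](1) P2=[6,5,1,7,5,4](0)
Move 4: P2 pit5 -> P1=[1,6,5,2,3,0](1) P2=[6,5,1,7,5,0](1)
Move 5: P2 pit4 -> P1=[2,7,6,2,3,0](1) P2=[6,5,1,7,0,1](2)
Move 6: P1 pit4 -> P1=[2,7,6,2,0,1](2) P2=[7,5,1,7,0,1](2)
Move 7: P1 pit2 -> P1=[2,7,0,3,1,2](3) P2=[8,6,1,7,0,1](2)
Move 8: P2 pit1 -> P1=[3,7,0,3,1,2](3) P2=[8,0,2,8,1,2](3)

Answer: 3 3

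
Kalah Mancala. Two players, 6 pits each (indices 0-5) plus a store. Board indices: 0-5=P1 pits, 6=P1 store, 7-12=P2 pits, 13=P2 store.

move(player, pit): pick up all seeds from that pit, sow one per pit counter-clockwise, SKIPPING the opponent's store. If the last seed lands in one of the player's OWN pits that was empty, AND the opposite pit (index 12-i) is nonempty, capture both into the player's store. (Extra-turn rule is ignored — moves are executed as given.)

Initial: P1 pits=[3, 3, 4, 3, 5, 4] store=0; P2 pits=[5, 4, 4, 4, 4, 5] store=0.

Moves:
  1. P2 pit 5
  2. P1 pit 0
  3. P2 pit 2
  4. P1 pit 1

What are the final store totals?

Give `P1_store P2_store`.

Answer: 1 2

Derivation:
Move 1: P2 pit5 -> P1=[4,4,5,4,5,4](0) P2=[5,4,4,4,4,0](1)
Move 2: P1 pit0 -> P1=[0,5,6,5,6,4](0) P2=[5,4,4,4,4,0](1)
Move 3: P2 pit2 -> P1=[0,5,6,5,6,4](0) P2=[5,4,0,5,5,1](2)
Move 4: P1 pit1 -> P1=[0,0,7,6,7,5](1) P2=[5,4,0,5,5,1](2)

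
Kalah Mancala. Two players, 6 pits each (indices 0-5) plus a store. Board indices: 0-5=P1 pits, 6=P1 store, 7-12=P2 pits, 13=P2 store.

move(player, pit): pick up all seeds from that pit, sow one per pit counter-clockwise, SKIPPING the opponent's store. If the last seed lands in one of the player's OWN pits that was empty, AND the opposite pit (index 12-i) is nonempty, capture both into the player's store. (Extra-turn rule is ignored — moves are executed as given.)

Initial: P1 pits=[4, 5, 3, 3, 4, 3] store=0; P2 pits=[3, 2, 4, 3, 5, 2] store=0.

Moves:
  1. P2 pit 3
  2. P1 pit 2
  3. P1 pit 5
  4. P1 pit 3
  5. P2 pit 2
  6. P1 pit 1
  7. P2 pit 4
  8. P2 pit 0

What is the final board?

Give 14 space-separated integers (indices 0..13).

Answer: 6 1 2 2 8 2 3 0 4 1 2 1 6 3

Derivation:
Move 1: P2 pit3 -> P1=[4,5,3,3,4,3](0) P2=[3,2,4,0,6,3](1)
Move 2: P1 pit2 -> P1=[4,5,0,4,5,4](0) P2=[3,2,4,0,6,3](1)
Move 3: P1 pit5 -> P1=[4,5,0,4,5,0](1) P2=[4,3,5,0,6,3](1)
Move 4: P1 pit3 -> P1=[4,5,0,0,6,1](2) P2=[5,3,5,0,6,3](1)
Move 5: P2 pit2 -> P1=[5,5,0,0,6,1](2) P2=[5,3,0,1,7,4](2)
Move 6: P1 pit1 -> P1=[5,0,1,1,7,2](3) P2=[5,3,0,1,7,4](2)
Move 7: P2 pit4 -> P1=[6,1,2,2,8,2](3) P2=[5,3,0,1,0,5](3)
Move 8: P2 pit0 -> P1=[6,1,2,2,8,2](3) P2=[0,4,1,2,1,6](3)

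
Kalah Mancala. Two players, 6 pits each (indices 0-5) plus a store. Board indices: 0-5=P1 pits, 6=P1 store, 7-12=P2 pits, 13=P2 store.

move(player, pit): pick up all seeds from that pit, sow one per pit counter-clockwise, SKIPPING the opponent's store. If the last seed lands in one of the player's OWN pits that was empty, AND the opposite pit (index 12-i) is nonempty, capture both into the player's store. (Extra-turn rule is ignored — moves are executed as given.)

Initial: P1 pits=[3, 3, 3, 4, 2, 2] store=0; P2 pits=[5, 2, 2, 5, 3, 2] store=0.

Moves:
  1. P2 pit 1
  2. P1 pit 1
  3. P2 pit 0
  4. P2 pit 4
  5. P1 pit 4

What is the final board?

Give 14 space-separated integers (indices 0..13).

Move 1: P2 pit1 -> P1=[3,3,3,4,2,2](0) P2=[5,0,3,6,3,2](0)
Move 2: P1 pit1 -> P1=[3,0,4,5,3,2](0) P2=[5,0,3,6,3,2](0)
Move 3: P2 pit0 -> P1=[3,0,4,5,3,2](0) P2=[0,1,4,7,4,3](0)
Move 4: P2 pit4 -> P1=[4,1,4,5,3,2](0) P2=[0,1,4,7,0,4](1)
Move 5: P1 pit4 -> P1=[4,1,4,5,0,3](1) P2=[1,1,4,7,0,4](1)

Answer: 4 1 4 5 0 3 1 1 1 4 7 0 4 1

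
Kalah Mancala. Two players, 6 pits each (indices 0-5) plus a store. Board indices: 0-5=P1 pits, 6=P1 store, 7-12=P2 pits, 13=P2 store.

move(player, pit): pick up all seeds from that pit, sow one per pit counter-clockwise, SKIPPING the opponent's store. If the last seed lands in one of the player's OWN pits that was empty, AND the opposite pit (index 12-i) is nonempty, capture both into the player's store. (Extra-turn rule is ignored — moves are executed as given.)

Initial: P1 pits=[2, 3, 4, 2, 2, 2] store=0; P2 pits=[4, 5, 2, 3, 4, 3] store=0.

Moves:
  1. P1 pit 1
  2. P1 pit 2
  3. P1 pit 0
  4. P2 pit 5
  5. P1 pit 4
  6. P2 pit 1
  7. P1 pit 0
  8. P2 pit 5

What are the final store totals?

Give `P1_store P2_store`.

Move 1: P1 pit1 -> P1=[2,0,5,3,3,2](0) P2=[4,5,2,3,4,3](0)
Move 2: P1 pit2 -> P1=[2,0,0,4,4,3](1) P2=[5,5,2,3,4,3](0)
Move 3: P1 pit0 -> P1=[0,1,0,4,4,3](5) P2=[5,5,2,0,4,3](0)
Move 4: P2 pit5 -> P1=[1,2,0,4,4,3](5) P2=[5,5,2,0,4,0](1)
Move 5: P1 pit4 -> P1=[1,2,0,4,0,4](6) P2=[6,6,2,0,4,0](1)
Move 6: P2 pit1 -> P1=[2,2,0,4,0,4](6) P2=[6,0,3,1,5,1](2)
Move 7: P1 pit0 -> P1=[0,3,0,4,0,4](8) P2=[6,0,3,0,5,1](2)
Move 8: P2 pit5 -> P1=[0,3,0,4,0,4](8) P2=[6,0,3,0,5,0](3)

Answer: 8 3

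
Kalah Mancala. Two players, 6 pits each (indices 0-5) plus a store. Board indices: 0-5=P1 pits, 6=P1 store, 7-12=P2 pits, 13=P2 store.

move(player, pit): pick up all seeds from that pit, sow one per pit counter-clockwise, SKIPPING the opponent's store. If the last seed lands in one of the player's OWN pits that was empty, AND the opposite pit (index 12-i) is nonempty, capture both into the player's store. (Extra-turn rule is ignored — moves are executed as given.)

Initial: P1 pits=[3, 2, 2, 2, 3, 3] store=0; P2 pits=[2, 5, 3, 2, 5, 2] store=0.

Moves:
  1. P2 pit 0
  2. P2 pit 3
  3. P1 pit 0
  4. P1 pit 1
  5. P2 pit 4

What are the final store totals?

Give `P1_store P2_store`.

Move 1: P2 pit0 -> P1=[3,2,2,2,3,3](0) P2=[0,6,4,2,5,2](0)
Move 2: P2 pit3 -> P1=[3,2,2,2,3,3](0) P2=[0,6,4,0,6,3](0)
Move 3: P1 pit0 -> P1=[0,3,3,3,3,3](0) P2=[0,6,4,0,6,3](0)
Move 4: P1 pit1 -> P1=[0,0,4,4,4,3](0) P2=[0,6,4,0,6,3](0)
Move 5: P2 pit4 -> P1=[1,1,5,5,4,3](0) P2=[0,6,4,0,0,4](1)

Answer: 0 1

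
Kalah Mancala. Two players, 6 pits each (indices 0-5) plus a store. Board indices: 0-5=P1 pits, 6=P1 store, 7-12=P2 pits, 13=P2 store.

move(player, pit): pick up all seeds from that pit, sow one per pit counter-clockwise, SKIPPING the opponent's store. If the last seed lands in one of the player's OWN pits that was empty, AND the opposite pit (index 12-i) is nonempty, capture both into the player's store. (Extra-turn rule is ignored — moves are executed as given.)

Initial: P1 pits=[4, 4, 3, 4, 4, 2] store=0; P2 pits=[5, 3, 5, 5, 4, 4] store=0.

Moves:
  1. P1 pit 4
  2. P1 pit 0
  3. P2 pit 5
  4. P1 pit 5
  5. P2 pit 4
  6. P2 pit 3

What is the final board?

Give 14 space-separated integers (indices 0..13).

Answer: 3 8 5 5 0 0 7 7 1 5 0 1 2 3

Derivation:
Move 1: P1 pit4 -> P1=[4,4,3,4,0,3](1) P2=[6,4,5,5,4,4](0)
Move 2: P1 pit0 -> P1=[0,5,4,5,0,3](6) P2=[6,0,5,5,4,4](0)
Move 3: P2 pit5 -> P1=[1,6,5,5,0,3](6) P2=[6,0,5,5,4,0](1)
Move 4: P1 pit5 -> P1=[1,6,5,5,0,0](7) P2=[7,1,5,5,4,0](1)
Move 5: P2 pit4 -> P1=[2,7,5,5,0,0](7) P2=[7,1,5,5,0,1](2)
Move 6: P2 pit3 -> P1=[3,8,5,5,0,0](7) P2=[7,1,5,0,1,2](3)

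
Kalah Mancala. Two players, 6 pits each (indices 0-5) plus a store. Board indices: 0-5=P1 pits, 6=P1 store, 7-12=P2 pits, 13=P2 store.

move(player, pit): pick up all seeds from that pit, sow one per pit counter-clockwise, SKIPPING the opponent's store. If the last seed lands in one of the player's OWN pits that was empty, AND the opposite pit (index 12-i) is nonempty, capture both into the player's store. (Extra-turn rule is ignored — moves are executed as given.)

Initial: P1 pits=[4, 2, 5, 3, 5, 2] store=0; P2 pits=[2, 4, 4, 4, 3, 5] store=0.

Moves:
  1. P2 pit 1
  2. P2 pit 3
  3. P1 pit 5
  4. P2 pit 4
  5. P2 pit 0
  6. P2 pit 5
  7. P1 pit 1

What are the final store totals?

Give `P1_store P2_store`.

Answer: 2 12

Derivation:
Move 1: P2 pit1 -> P1=[4,2,5,3,5,2](0) P2=[2,0,5,5,4,6](0)
Move 2: P2 pit3 -> P1=[5,3,5,3,5,2](0) P2=[2,0,5,0,5,7](1)
Move 3: P1 pit5 -> P1=[5,3,5,3,5,0](1) P2=[3,0,5,0,5,7](1)
Move 4: P2 pit4 -> P1=[6,4,6,3,5,0](1) P2=[3,0,5,0,0,8](2)
Move 5: P2 pit0 -> P1=[6,4,0,3,5,0](1) P2=[0,1,6,0,0,8](9)
Move 6: P2 pit5 -> P1=[7,5,1,4,6,0](1) P2=[0,1,6,0,0,0](12)
Move 7: P1 pit1 -> P1=[7,0,2,5,7,1](2) P2=[0,1,6,0,0,0](12)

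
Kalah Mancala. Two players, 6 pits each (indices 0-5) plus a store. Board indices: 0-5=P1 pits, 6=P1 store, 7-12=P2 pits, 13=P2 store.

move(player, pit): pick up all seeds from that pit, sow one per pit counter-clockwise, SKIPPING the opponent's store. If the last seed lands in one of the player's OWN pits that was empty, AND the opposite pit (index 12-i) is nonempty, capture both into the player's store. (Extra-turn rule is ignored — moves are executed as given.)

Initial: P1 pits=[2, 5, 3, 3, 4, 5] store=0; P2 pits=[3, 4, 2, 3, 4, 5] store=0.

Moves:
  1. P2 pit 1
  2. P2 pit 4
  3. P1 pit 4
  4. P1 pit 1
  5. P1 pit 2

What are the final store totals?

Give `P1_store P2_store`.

Move 1: P2 pit1 -> P1=[2,5,3,3,4,5](0) P2=[3,0,3,4,5,6](0)
Move 2: P2 pit4 -> P1=[3,6,4,3,4,5](0) P2=[3,0,3,4,0,7](1)
Move 3: P1 pit4 -> P1=[3,6,4,3,0,6](1) P2=[4,1,3,4,0,7](1)
Move 4: P1 pit1 -> P1=[3,0,5,4,1,7](2) P2=[5,1,3,4,0,7](1)
Move 5: P1 pit2 -> P1=[3,0,0,5,2,8](3) P2=[6,1,3,4,0,7](1)

Answer: 3 1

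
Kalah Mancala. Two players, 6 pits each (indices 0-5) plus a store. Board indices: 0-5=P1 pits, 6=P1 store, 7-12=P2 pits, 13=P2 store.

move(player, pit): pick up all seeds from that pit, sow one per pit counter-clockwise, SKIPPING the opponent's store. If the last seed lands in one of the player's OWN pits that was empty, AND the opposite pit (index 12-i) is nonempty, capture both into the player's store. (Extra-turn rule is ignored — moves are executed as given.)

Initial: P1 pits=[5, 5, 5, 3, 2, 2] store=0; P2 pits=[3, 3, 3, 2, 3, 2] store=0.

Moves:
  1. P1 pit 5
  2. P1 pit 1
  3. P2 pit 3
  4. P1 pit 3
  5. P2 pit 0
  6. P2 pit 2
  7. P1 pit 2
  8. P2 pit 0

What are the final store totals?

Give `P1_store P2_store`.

Move 1: P1 pit5 -> P1=[5,5,5,3,2,0](1) P2=[4,3,3,2,3,2](0)
Move 2: P1 pit1 -> P1=[5,0,6,4,3,1](2) P2=[4,3,3,2,3,2](0)
Move 3: P2 pit3 -> P1=[5,0,6,4,3,1](2) P2=[4,3,3,0,4,3](0)
Move 4: P1 pit3 -> P1=[5,0,6,0,4,2](3) P2=[5,3,3,0,4,3](0)
Move 5: P2 pit0 -> P1=[5,0,6,0,4,2](3) P2=[0,4,4,1,5,4](0)
Move 6: P2 pit2 -> P1=[5,0,6,0,4,2](3) P2=[0,4,0,2,6,5](1)
Move 7: P1 pit2 -> P1=[5,0,0,1,5,3](4) P2=[1,5,0,2,6,5](1)
Move 8: P2 pit0 -> P1=[5,0,0,1,5,3](4) P2=[0,6,0,2,6,5](1)

Answer: 4 1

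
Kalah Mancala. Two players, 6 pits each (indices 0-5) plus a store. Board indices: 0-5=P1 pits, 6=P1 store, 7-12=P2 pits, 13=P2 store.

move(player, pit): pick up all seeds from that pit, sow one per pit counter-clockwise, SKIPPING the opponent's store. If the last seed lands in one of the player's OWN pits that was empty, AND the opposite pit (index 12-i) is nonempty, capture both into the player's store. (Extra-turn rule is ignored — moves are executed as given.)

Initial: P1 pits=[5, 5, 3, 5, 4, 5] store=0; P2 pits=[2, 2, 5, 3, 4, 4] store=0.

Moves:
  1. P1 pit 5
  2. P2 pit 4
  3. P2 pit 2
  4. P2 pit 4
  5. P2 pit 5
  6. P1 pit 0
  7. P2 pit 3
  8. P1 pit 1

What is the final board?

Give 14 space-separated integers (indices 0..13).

Move 1: P1 pit5 -> P1=[5,5,3,5,4,0](1) P2=[3,3,6,4,4,4](0)
Move 2: P2 pit4 -> P1=[6,6,3,5,4,0](1) P2=[3,3,6,4,0,5](1)
Move 3: P2 pit2 -> P1=[7,7,3,5,4,0](1) P2=[3,3,0,5,1,6](2)
Move 4: P2 pit4 -> P1=[7,7,3,5,4,0](1) P2=[3,3,0,5,0,7](2)
Move 5: P2 pit5 -> P1=[8,8,4,6,5,1](1) P2=[3,3,0,5,0,0](3)
Move 6: P1 pit0 -> P1=[0,9,5,7,6,2](2) P2=[4,4,0,5,0,0](3)
Move 7: P2 pit3 -> P1=[1,10,5,7,6,2](2) P2=[4,4,0,0,1,1](4)
Move 8: P1 pit1 -> P1=[1,0,6,8,7,3](3) P2=[5,5,1,1,2,1](4)

Answer: 1 0 6 8 7 3 3 5 5 1 1 2 1 4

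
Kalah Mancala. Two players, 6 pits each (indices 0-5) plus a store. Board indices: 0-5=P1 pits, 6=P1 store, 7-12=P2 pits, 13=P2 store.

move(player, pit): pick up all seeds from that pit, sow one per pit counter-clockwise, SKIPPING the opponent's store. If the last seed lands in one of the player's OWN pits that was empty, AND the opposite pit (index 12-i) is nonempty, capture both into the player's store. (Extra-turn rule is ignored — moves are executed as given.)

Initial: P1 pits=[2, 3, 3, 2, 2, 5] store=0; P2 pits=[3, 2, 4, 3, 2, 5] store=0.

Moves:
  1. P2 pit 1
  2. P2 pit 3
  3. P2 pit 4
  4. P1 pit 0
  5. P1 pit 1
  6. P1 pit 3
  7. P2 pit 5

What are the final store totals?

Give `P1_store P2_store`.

Answer: 1 3

Derivation:
Move 1: P2 pit1 -> P1=[2,3,3,2,2,5](0) P2=[3,0,5,4,2,5](0)
Move 2: P2 pit3 -> P1=[3,3,3,2,2,5](0) P2=[3,0,5,0,3,6](1)
Move 3: P2 pit4 -> P1=[4,3,3,2,2,5](0) P2=[3,0,5,0,0,7](2)
Move 4: P1 pit0 -> P1=[0,4,4,3,3,5](0) P2=[3,0,5,0,0,7](2)
Move 5: P1 pit1 -> P1=[0,0,5,4,4,6](0) P2=[3,0,5,0,0,7](2)
Move 6: P1 pit3 -> P1=[0,0,5,0,5,7](1) P2=[4,0,5,0,0,7](2)
Move 7: P2 pit5 -> P1=[1,1,6,1,6,8](1) P2=[4,0,5,0,0,0](3)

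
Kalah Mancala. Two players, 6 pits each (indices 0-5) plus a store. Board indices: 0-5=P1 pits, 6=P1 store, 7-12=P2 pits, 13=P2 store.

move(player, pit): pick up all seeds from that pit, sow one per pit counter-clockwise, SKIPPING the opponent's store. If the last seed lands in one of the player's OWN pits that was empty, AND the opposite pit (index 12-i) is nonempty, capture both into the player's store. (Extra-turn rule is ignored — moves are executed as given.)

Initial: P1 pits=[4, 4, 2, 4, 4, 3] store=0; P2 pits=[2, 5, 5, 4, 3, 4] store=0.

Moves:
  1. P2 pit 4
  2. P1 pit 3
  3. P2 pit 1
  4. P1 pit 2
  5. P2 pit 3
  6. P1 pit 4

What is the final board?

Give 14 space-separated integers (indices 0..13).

Answer: 6 5 0 1 0 5 2 4 1 7 1 2 7 3

Derivation:
Move 1: P2 pit4 -> P1=[5,4,2,4,4,3](0) P2=[2,5,5,4,0,5](1)
Move 2: P1 pit3 -> P1=[5,4,2,0,5,4](1) P2=[3,5,5,4,0,5](1)
Move 3: P2 pit1 -> P1=[5,4,2,0,5,4](1) P2=[3,0,6,5,1,6](2)
Move 4: P1 pit2 -> P1=[5,4,0,1,6,4](1) P2=[3,0,6,5,1,6](2)
Move 5: P2 pit3 -> P1=[6,5,0,1,6,4](1) P2=[3,0,6,0,2,7](3)
Move 6: P1 pit4 -> P1=[6,5,0,1,0,5](2) P2=[4,1,7,1,2,7](3)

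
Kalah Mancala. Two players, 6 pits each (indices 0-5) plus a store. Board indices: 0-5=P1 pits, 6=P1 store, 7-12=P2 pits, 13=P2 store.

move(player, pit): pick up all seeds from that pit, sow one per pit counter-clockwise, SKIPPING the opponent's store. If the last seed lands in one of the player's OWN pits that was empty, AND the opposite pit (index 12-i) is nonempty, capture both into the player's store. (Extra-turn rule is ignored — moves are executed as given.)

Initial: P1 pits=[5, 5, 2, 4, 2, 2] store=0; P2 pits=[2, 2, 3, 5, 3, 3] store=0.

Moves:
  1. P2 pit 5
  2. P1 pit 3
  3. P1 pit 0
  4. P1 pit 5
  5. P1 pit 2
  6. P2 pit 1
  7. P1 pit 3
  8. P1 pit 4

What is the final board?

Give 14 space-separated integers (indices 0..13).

Answer: 0 7 0 0 0 2 9 1 1 6 7 4 0 1

Derivation:
Move 1: P2 pit5 -> P1=[6,6,2,4,2,2](0) P2=[2,2,3,5,3,0](1)
Move 2: P1 pit3 -> P1=[6,6,2,0,3,3](1) P2=[3,2,3,5,3,0](1)
Move 3: P1 pit0 -> P1=[0,7,3,1,4,4](2) P2=[3,2,3,5,3,0](1)
Move 4: P1 pit5 -> P1=[0,7,3,1,4,0](3) P2=[4,3,4,5,3,0](1)
Move 5: P1 pit2 -> P1=[0,7,0,2,5,0](8) P2=[0,3,4,5,3,0](1)
Move 6: P2 pit1 -> P1=[0,7,0,2,5,0](8) P2=[0,0,5,6,4,0](1)
Move 7: P1 pit3 -> P1=[0,7,0,0,6,1](8) P2=[0,0,5,6,4,0](1)
Move 8: P1 pit4 -> P1=[0,7,0,0,0,2](9) P2=[1,1,6,7,4,0](1)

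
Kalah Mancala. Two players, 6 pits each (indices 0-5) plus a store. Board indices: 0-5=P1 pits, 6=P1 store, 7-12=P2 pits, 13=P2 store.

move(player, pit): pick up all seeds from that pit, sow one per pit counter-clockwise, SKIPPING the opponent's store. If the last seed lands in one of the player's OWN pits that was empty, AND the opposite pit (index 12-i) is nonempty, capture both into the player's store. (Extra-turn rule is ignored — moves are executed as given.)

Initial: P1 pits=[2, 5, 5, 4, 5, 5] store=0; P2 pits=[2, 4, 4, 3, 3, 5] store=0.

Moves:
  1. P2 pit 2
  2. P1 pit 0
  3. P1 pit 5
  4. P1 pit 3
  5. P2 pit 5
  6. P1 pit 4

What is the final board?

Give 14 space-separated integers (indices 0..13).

Answer: 1 7 7 1 0 2 3 5 6 2 6 5 0 2

Derivation:
Move 1: P2 pit2 -> P1=[2,5,5,4,5,5](0) P2=[2,4,0,4,4,6](1)
Move 2: P1 pit0 -> P1=[0,6,6,4,5,5](0) P2=[2,4,0,4,4,6](1)
Move 3: P1 pit5 -> P1=[0,6,6,4,5,0](1) P2=[3,5,1,5,4,6](1)
Move 4: P1 pit3 -> P1=[0,6,6,0,6,1](2) P2=[4,5,1,5,4,6](1)
Move 5: P2 pit5 -> P1=[1,7,7,1,7,1](2) P2=[4,5,1,5,4,0](2)
Move 6: P1 pit4 -> P1=[1,7,7,1,0,2](3) P2=[5,6,2,6,5,0](2)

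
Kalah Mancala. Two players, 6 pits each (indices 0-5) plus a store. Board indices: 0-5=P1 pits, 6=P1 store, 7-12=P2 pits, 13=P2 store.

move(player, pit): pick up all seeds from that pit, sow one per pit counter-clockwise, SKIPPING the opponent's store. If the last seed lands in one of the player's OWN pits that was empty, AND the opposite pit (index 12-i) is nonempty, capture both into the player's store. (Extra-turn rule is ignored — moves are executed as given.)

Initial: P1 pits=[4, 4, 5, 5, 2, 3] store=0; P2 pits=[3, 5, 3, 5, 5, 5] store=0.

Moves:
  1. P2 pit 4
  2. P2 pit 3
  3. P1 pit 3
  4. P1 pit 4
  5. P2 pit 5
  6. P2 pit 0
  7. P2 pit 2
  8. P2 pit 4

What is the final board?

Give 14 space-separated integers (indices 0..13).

Answer: 1 7 7 1 1 6 2 0 7 0 2 0 2 13

Derivation:
Move 1: P2 pit4 -> P1=[5,5,6,5,2,3](0) P2=[3,5,3,5,0,6](1)
Move 2: P2 pit3 -> P1=[6,6,6,5,2,3](0) P2=[3,5,3,0,1,7](2)
Move 3: P1 pit3 -> P1=[6,6,6,0,3,4](1) P2=[4,6,3,0,1,7](2)
Move 4: P1 pit4 -> P1=[6,6,6,0,0,5](2) P2=[5,6,3,0,1,7](2)
Move 5: P2 pit5 -> P1=[7,7,7,1,1,6](2) P2=[5,6,3,0,1,0](3)
Move 6: P2 pit0 -> P1=[0,7,7,1,1,6](2) P2=[0,7,4,1,2,0](11)
Move 7: P2 pit2 -> P1=[0,7,7,1,1,6](2) P2=[0,7,0,2,3,1](12)
Move 8: P2 pit4 -> P1=[1,7,7,1,1,6](2) P2=[0,7,0,2,0,2](13)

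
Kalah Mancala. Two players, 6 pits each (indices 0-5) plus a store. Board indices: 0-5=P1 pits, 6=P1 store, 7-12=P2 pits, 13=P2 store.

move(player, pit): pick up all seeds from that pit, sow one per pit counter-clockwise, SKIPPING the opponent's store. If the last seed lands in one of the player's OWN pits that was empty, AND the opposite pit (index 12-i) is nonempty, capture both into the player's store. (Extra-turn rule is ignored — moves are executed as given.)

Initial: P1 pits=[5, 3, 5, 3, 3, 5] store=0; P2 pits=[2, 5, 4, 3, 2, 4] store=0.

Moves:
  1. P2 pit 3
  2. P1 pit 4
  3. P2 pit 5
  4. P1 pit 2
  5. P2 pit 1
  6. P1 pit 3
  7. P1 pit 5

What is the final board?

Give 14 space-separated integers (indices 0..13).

Move 1: P2 pit3 -> P1=[5,3,5,3,3,5](0) P2=[2,5,4,0,3,5](1)
Move 2: P1 pit4 -> P1=[5,3,5,3,0,6](1) P2=[3,5,4,0,3,5](1)
Move 3: P2 pit5 -> P1=[6,4,6,4,0,6](1) P2=[3,5,4,0,3,0](2)
Move 4: P1 pit2 -> P1=[6,4,0,5,1,7](2) P2=[4,6,4,0,3,0](2)
Move 5: P2 pit1 -> P1=[7,4,0,5,1,7](2) P2=[4,0,5,1,4,1](3)
Move 6: P1 pit3 -> P1=[7,4,0,0,2,8](3) P2=[5,1,5,1,4,1](3)
Move 7: P1 pit5 -> P1=[8,4,0,0,2,0](4) P2=[6,2,6,2,5,2](3)

Answer: 8 4 0 0 2 0 4 6 2 6 2 5 2 3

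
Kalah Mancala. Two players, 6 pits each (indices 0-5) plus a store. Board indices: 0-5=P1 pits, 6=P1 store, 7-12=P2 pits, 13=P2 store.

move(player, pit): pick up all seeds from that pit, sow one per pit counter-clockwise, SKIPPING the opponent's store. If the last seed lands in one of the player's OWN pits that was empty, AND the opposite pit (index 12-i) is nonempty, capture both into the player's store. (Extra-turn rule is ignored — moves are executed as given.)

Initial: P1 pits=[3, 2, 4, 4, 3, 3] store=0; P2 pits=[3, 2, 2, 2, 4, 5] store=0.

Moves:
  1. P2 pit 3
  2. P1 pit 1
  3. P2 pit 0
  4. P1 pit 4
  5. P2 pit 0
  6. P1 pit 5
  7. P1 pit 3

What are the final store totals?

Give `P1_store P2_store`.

Answer: 3 6

Derivation:
Move 1: P2 pit3 -> P1=[3,2,4,4,3,3](0) P2=[3,2,2,0,5,6](0)
Move 2: P1 pit1 -> P1=[3,0,5,5,3,3](0) P2=[3,2,2,0,5,6](0)
Move 3: P2 pit0 -> P1=[3,0,0,5,3,3](0) P2=[0,3,3,0,5,6](6)
Move 4: P1 pit4 -> P1=[3,0,0,5,0,4](1) P2=[1,3,3,0,5,6](6)
Move 5: P2 pit0 -> P1=[3,0,0,5,0,4](1) P2=[0,4,3,0,5,6](6)
Move 6: P1 pit5 -> P1=[3,0,0,5,0,0](2) P2=[1,5,4,0,5,6](6)
Move 7: P1 pit3 -> P1=[3,0,0,0,1,1](3) P2=[2,6,4,0,5,6](6)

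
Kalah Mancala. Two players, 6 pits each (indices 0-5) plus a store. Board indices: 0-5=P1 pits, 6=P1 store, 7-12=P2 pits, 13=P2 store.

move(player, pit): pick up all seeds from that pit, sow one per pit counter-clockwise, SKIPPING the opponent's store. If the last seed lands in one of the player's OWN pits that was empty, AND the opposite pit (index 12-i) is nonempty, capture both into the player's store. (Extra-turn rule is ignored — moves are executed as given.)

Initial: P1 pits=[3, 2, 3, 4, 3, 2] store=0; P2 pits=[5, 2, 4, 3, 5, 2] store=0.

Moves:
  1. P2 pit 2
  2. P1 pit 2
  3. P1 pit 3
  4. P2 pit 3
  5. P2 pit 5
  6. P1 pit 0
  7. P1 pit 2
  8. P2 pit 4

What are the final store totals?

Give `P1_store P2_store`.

Answer: 1 4

Derivation:
Move 1: P2 pit2 -> P1=[3,2,3,4,3,2](0) P2=[5,2,0,4,6,3](1)
Move 2: P1 pit2 -> P1=[3,2,0,5,4,3](0) P2=[5,2,0,4,6,3](1)
Move 3: P1 pit3 -> P1=[3,2,0,0,5,4](1) P2=[6,3,0,4,6,3](1)
Move 4: P2 pit3 -> P1=[4,2,0,0,5,4](1) P2=[6,3,0,0,7,4](2)
Move 5: P2 pit5 -> P1=[5,3,1,0,5,4](1) P2=[6,3,0,0,7,0](3)
Move 6: P1 pit0 -> P1=[0,4,2,1,6,5](1) P2=[6,3,0,0,7,0](3)
Move 7: P1 pit2 -> P1=[0,4,0,2,7,5](1) P2=[6,3,0,0,7,0](3)
Move 8: P2 pit4 -> P1=[1,5,1,3,8,5](1) P2=[6,3,0,0,0,1](4)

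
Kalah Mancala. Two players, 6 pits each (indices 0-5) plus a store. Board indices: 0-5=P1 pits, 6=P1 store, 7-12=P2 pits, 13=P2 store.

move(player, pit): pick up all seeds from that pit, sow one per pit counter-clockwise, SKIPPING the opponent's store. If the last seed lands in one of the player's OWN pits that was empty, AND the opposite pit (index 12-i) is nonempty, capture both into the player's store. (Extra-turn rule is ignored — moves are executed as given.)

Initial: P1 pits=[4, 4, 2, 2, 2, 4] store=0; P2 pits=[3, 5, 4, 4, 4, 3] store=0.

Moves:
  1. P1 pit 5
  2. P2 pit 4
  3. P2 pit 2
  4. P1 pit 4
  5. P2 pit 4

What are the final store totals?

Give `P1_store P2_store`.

Answer: 2 2

Derivation:
Move 1: P1 pit5 -> P1=[4,4,2,2,2,0](1) P2=[4,6,5,4,4,3](0)
Move 2: P2 pit4 -> P1=[5,5,2,2,2,0](1) P2=[4,6,5,4,0,4](1)
Move 3: P2 pit2 -> P1=[6,5,2,2,2,0](1) P2=[4,6,0,5,1,5](2)
Move 4: P1 pit4 -> P1=[6,5,2,2,0,1](2) P2=[4,6,0,5,1,5](2)
Move 5: P2 pit4 -> P1=[6,5,2,2,0,1](2) P2=[4,6,0,5,0,6](2)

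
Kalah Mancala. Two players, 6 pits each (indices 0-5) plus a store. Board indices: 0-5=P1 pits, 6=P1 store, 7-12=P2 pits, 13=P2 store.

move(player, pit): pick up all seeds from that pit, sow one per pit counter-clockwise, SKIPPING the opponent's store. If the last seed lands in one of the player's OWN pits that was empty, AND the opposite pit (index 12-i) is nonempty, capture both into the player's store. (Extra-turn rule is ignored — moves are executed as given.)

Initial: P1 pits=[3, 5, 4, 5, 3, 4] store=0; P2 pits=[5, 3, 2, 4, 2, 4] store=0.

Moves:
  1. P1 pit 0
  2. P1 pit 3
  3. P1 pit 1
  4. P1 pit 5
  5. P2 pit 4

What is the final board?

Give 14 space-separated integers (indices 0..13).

Answer: 1 0 6 1 5 0 3 8 5 4 5 0 5 1

Derivation:
Move 1: P1 pit0 -> P1=[0,6,5,6,3,4](0) P2=[5,3,2,4,2,4](0)
Move 2: P1 pit3 -> P1=[0,6,5,0,4,5](1) P2=[6,4,3,4,2,4](0)
Move 3: P1 pit1 -> P1=[0,0,6,1,5,6](2) P2=[7,4,3,4,2,4](0)
Move 4: P1 pit5 -> P1=[0,0,6,1,5,0](3) P2=[8,5,4,5,3,4](0)
Move 5: P2 pit4 -> P1=[1,0,6,1,5,0](3) P2=[8,5,4,5,0,5](1)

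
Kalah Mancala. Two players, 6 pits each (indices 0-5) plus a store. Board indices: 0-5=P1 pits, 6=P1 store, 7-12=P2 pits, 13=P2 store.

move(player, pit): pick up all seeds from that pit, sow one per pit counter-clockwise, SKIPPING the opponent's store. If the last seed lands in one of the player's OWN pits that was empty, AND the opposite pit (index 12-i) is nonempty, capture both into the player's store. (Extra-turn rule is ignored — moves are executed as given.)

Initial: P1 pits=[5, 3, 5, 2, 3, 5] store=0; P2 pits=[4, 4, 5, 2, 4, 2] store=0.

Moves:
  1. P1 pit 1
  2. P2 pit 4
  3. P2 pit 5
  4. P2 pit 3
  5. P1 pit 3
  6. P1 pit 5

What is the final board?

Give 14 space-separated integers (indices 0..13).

Answer: 0 2 6 0 5 0 2 5 5 6 1 2 0 10

Derivation:
Move 1: P1 pit1 -> P1=[5,0,6,3,4,5](0) P2=[4,4,5,2,4,2](0)
Move 2: P2 pit4 -> P1=[6,1,6,3,4,5](0) P2=[4,4,5,2,0,3](1)
Move 3: P2 pit5 -> P1=[7,2,6,3,4,5](0) P2=[4,4,5,2,0,0](2)
Move 4: P2 pit3 -> P1=[0,2,6,3,4,5](0) P2=[4,4,5,0,1,0](10)
Move 5: P1 pit3 -> P1=[0,2,6,0,5,6](1) P2=[4,4,5,0,1,0](10)
Move 6: P1 pit5 -> P1=[0,2,6,0,5,0](2) P2=[5,5,6,1,2,0](10)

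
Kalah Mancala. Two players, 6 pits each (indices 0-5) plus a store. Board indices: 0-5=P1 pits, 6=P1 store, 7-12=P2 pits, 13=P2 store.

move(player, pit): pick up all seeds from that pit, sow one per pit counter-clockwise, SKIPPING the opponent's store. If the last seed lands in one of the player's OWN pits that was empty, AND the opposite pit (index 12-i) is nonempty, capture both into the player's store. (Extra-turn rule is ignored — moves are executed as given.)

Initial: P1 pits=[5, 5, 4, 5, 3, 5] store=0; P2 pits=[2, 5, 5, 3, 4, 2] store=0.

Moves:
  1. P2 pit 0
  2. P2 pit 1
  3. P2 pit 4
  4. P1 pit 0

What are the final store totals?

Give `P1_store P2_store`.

Move 1: P2 pit0 -> P1=[5,5,4,5,3,5](0) P2=[0,6,6,3,4,2](0)
Move 2: P2 pit1 -> P1=[6,5,4,5,3,5](0) P2=[0,0,7,4,5,3](1)
Move 3: P2 pit4 -> P1=[7,6,5,5,3,5](0) P2=[0,0,7,4,0,4](2)
Move 4: P1 pit0 -> P1=[0,7,6,6,4,6](1) P2=[1,0,7,4,0,4](2)

Answer: 1 2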